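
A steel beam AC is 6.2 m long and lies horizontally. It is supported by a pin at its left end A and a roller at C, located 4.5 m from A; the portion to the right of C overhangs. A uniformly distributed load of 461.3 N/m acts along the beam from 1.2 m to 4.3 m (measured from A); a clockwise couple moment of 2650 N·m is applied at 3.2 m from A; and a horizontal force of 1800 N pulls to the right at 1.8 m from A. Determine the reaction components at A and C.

A_x = -1800 N, A_y = -32.77 N, C_y = 1463 N

Resultant of the distributed load: 461.3 × 3.1 = 1430.03 N at 2.75 m from A.
ΣM about A: C_y·4.5 − (461.3·3.1)·2.75 − 2650 = 0 → C_y = 6582.5825/4.5 = 1462.8 ≈ 1463 N.
ΣF_y = 0: A_y + 1462.8 − 461.3·3.1 = 0 → A_y = -32.77 N.
ΣF_x = 0: A_x + 1800 = 0 → A_x = -1800 N.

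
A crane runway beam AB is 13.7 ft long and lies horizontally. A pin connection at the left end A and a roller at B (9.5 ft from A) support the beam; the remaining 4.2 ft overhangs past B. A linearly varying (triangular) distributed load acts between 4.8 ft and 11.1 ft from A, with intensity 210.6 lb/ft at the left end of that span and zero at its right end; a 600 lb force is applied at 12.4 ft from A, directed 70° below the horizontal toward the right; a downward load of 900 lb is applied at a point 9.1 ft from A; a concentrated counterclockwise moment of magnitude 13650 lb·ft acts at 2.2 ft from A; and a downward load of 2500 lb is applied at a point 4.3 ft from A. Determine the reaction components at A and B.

A_x = -205.2 lb, A_y = 2853 lb, B_y = 1775 lb

Resultant of the triangular load: ½ × 210.6 × 6.3 = 663.39 lb, acting at 6.9 ft from A (one-third of the span from the peak).
Moments about A: B_y·9.5 − (½·210.6·6.3)·6.9 − 600·sin70°·12.4 − 900·9.1 + 13650 − 2500·4.3 = 0 → B_y = 16858.7/9.5 = 1774.6 ≈ 1775 lb.
ΣF_y = 0: A_y + 1774.6 − ½·210.6·6.3 − 600·sin70° − 900 − 2500 = 0 → A_y = 2853 lb.
ΣF_x = 0: A_x + 600·cos70° = 0 → A_x = -205.2 lb.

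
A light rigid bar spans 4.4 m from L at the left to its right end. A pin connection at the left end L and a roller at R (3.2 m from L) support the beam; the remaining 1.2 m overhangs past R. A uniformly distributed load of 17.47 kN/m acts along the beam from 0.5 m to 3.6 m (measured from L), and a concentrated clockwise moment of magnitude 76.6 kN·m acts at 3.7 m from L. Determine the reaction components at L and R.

Resultant of the distributed load: 17.47 × 3.1 = 54.157 kN at 2.05 m from L.
ΣM about L: R_y·3.2 − (17.47·3.1)·2.05 − 76.6 = 0 → R_y = 187.62185/3.2 = 58.6318 ≈ 58.63 kN.
ΣF_y = 0: L_y + 58.6318 − 17.47·3.1 = 0 → L_y = -4.475 kN.
ΣF_x = 0: no horizontal applied forces, so L_x = 0.

L_x = 0, L_y = -4.475 kN, R_y = 58.63 kN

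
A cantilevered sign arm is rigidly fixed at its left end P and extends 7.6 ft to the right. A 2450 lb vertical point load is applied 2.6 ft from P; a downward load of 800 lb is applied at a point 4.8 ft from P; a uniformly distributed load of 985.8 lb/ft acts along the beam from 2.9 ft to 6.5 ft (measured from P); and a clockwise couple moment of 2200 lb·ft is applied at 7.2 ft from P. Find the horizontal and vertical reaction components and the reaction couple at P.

P_x = 0, P_y = 6799 lb, M_P = 29090 lb·ft

Resultant of the distributed load: 985.8 × 3.6 = 3548.88 lb at 4.7 ft from P.
ΣF_x = 0: P_x = 0.
ΣF_y = 0: P_y − 2450 − 800 − 985.8·3.6 = 0 → P_y = 6799 lb.
ΣM about P: M_P − 2450·2.6 − 800·4.8 − (985.8·3.6)·4.7 − 2200 = 0 → M_P = 29090 lb·ft.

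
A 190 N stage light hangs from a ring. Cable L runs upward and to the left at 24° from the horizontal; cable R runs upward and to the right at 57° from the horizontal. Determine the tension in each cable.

T_L = 104.8 N, T_R = 175.7 N

ΣF_x = 0: −T_L·cos24° + T_R·cos57° = 0 → T_R = 1.67734·T_L.
ΣF_y = 0: T_L·sin24° + T_R·sin57° = 190.
Substitute: T_L·(0.406737 + 1.67734·0.838671) = 190 → T_L = 104.771 ≈ 104.8 N.
Then T_R = 1.67734 × 104.771 = 175.7 N.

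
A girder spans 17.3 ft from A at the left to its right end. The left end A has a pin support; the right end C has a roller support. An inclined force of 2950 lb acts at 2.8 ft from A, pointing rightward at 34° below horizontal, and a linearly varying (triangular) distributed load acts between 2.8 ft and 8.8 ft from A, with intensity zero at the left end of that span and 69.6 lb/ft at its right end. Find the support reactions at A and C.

A_x = -2446 lb, A_y = 1509 lb, C_y = 349.1 lb

Resultant of the triangular load: ½ × 69.6 × 6 = 208.8 lb, acting at 6.8 ft from A (one-third of the span from the peak).
ΣM about A: C_y·17.3 − 2950·sin34°·2.8 − (½·69.6·6)·6.8 = 0 → C_y = 6038.77/17.3 = 349.062 ≈ 349.1 lb.
ΣF_y = 0: A_y + 349.062 − 2950·sin34° − ½·69.6·6 = 0 → A_y = 1509 lb.
ΣF_x = 0: A_x + 2950·cos34° = 0 → A_x = -2446 lb.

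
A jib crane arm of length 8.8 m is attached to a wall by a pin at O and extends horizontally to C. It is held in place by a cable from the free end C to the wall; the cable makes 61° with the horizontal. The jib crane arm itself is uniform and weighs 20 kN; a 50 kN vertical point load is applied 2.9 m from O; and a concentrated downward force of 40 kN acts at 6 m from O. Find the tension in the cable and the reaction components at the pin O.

T = 61.46 kN, O_x = 29.79 kN, O_y = 56.25 kN

ΣM about O: T·sin61°·8.8 − 20·4.4 − 50·2.9 − 40·6 = 0 → T = 473/(8.8·0.87462) = 61.4553 ≈ 61.46 kN.
ΣF_x = 0: O_x − T·cos61° = 0 → O_x = 61.4553 × 0.48481 = 29.79 kN.
ΣF_y = 0: O_y + T·sin61° − 20 − 50 − 40 = 0 → O_y = 110 − 61.4553 × 0.87462 = 56.25 kN.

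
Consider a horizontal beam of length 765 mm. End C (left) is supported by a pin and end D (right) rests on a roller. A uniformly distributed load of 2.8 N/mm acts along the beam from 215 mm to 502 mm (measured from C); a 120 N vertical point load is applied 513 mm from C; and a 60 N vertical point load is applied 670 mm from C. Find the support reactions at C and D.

Resultant of the distributed load: 2.8 × 287 = 803.6 N at 358.5 mm from C.
Taking moments about C: D_y·765 − (2.8·287)·358.5 − 120·513 − 60·670 = 0 → D_y = 389850.6/765 = 509.609 ≈ 509.6 N.
ΣF_y = 0: C_y + 509.609 − 2.8·287 − 120 − 60 = 0 → C_y = 474.0 N.
ΣF_x = 0: no horizontal applied forces, so C_x = 0.

C_x = 0, C_y = 474.0 N, D_y = 509.6 N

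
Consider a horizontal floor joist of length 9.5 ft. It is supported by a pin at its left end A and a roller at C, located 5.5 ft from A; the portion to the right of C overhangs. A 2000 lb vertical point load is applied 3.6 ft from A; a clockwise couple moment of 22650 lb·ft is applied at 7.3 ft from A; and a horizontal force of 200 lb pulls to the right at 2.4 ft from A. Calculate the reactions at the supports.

A_x = -200.0 lb, A_y = -3427 lb, C_y = 5427 lb

Moments about A: C_y·5.5 − 2000·3.6 − 22650 = 0 → C_y = 29850/5.5 = 5427.27 ≈ 5427 lb.
ΣF_y = 0: A_y + 5427.27 − 2000 = 0 → A_y = -3427 lb.
ΣF_x = 0: A_x + 200 = 0 → A_x = -200.0 lb.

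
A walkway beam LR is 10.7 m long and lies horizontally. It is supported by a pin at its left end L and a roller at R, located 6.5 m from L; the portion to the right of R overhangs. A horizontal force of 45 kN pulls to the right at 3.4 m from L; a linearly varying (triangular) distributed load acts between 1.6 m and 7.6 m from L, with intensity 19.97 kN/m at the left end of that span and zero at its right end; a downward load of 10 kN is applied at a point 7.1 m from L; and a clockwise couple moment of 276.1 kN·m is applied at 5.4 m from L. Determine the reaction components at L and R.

L_x = -45.00 kN, L_y = -16.67 kN, R_y = 86.58 kN

Resultant of the triangular load: ½ × 19.97 × 6 = 59.91 kN, acting at 3.6 m from L (one-third of the span from the peak).
ΣM about L: R_y·6.5 − (½·19.97·6)·3.6 − 10·7.1 − 276.1 = 0 → R_y = 562.776/6.5 = 86.5809 ≈ 86.58 kN.
ΣF_y = 0: L_y + 86.5809 − ½·19.97·6 − 10 = 0 → L_y = -16.67 kN.
ΣF_x = 0: L_x + 45 = 0 → L_x = -45.00 kN.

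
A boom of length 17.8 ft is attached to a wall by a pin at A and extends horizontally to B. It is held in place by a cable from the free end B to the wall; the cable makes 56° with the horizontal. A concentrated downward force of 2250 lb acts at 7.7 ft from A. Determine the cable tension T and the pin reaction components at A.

T = 1174 lb, A_x = 656.5 lb, A_y = 1277 lb

ΣM about A: T·sin56°·17.8 − 2250·7.7 = 0 → T = 17325/(17.8·0.829038) = 1174.03 ≈ 1174 lb.
ΣF_x = 0: A_x − T·cos56° = 0 → A_x = 1174.03 × 0.559193 = 656.5 lb.
ΣF_y = 0: A_y + T·sin56° − 2250 = 0 → A_y = 2250 − 1174.03 × 0.829038 = 1277 lb.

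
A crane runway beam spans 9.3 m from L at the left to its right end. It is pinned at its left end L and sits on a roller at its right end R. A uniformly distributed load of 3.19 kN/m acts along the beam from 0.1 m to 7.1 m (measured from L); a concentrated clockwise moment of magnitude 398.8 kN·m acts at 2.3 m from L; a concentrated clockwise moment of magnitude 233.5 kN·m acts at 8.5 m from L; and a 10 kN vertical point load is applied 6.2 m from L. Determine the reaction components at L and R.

Resultant of the distributed load: 3.19 × 7 = 22.33 kN at 3.6 m from L.
Moments about L: R_y·9.3 − (3.19·7)·3.6 − 398.8 − 233.5 − 10·6.2 = 0 → R_y = 774.688/9.3 = 83.2998 ≈ 83.30 kN.
ΣF_y = 0: L_y + 83.2998 − 3.19·7 − 10 = 0 → L_y = -50.97 kN.
ΣF_x = 0: no horizontal applied forces, so L_x = 0.

L_x = 0, L_y = -50.97 kN, R_y = 83.30 kN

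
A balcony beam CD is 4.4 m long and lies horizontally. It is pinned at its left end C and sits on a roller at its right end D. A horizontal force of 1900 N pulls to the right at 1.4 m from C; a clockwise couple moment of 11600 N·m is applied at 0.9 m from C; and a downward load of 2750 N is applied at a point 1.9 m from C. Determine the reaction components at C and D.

Moments about C: D_y·4.4 − 11600 − 2750·1.9 = 0 → D_y = 16825/4.4 = 3823.86 ≈ 3824 N.
ΣF_y = 0: C_y + 3823.86 − 2750 = 0 → C_y = -1074 N.
ΣF_x = 0: C_x + 1900 = 0 → C_x = -1900 N.

C_x = -1900 N, C_y = -1074 N, D_y = 3824 N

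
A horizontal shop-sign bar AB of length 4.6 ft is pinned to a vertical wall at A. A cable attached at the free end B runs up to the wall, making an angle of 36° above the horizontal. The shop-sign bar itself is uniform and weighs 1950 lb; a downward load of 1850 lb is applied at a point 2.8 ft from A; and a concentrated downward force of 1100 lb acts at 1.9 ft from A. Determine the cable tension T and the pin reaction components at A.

T = 4348 lb, A_x = 3517 lb, A_y = 2345 lb

ΣM about A: T·sin36°·4.6 − 1950·2.3 − 1850·2.8 − 1100·1.9 = 0 → T = 11755/(4.6·0.587785) = 4347.57 ≈ 4348 lb.
ΣF_x = 0: A_x − T·cos36° = 0 → A_x = 4347.57 × 0.809017 = 3517 lb.
ΣF_y = 0: A_y + T·sin36° − 1950 − 1850 − 1100 = 0 → A_y = 4900 − 4347.57 × 0.587785 = 2345 lb.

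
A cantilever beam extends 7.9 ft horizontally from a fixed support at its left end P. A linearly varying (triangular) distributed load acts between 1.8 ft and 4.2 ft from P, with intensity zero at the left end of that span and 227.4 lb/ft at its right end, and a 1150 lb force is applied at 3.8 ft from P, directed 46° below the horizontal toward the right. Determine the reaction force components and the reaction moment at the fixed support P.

Resultant of the triangular load: ½ × 227.4 × 2.4 = 272.88 lb, acting at 3.4 ft from P (one-third of the span from the peak).
ΣF_x = 0: P_x + 1150·cos46° = 0 → P_x = -798.9 lb.
ΣF_y = 0: P_y − ½·227.4·2.4 − 1150·sin46° = 0 → P_y = 1100 lb.
ΣM about P: M_P − (½·227.4·2.4)·3.4 − 1150·sin46°·3.8 = 0 → M_P = 4071 lb·ft.

P_x = -798.9 lb, P_y = 1100 lb, M_P = 4071 lb·ft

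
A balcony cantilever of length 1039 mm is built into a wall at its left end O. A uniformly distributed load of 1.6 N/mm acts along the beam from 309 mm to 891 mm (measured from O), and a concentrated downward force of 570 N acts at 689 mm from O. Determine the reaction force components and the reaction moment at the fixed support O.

Resultant of the distributed load: 1.6 × 582 = 931.2 N at 600 mm from O.
ΣF_x = 0: O_x = 0.
ΣF_y = 0: O_y − 1.6·582 − 570 = 0 → O_y = 1501 N.
ΣM about O: M_O − (1.6·582)·600 − 570·689 = 0 → M_O = 951400 N·mm.

O_x = 0, O_y = 1501 N, M_O = 951400 N·mm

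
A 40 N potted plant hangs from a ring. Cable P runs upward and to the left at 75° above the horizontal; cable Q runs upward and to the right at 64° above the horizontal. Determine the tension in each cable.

ΣF_x = 0: −T_P·cos75° + T_Q·cos64° = 0 → T_Q = 0.590411·T_P.
ΣF_y = 0: T_P·sin75° + T_Q·sin64° = 40.
Substitute: T_P·(0.965926 + 0.590411·0.898794) = 40 → T_P = 26.7275 ≈ 26.73 N.
Then T_Q = 0.590411 × 26.7275 = 15.78 N.

T_P = 26.73 N, T_Q = 15.78 N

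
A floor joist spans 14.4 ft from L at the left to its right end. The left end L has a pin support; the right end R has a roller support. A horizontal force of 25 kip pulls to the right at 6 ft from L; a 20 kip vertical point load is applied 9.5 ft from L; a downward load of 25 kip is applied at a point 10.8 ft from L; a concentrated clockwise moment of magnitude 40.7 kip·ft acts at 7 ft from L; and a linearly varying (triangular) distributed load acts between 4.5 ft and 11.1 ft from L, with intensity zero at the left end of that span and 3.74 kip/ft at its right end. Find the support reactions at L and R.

L_x = -25.00 kip, L_y = 14.94 kip, R_y = 42.40 kip

Resultant of the triangular load: ½ × 3.74 × 6.6 = 12.342 kip, acting at 8.9 ft from L (one-third of the span from the peak).
ΣM about L: R_y·14.4 − 20·9.5 − 25·10.8 − 40.7 − (½·3.74·6.6)·8.9 = 0 → R_y = 610.5438/14.4 = 42.3989 ≈ 42.40 kip.
ΣF_y = 0: L_y + 42.3989 − 20 − 25 − ½·3.74·6.6 = 0 → L_y = 14.94 kip.
ΣF_x = 0: L_x + 25 = 0 → L_x = -25.00 kip.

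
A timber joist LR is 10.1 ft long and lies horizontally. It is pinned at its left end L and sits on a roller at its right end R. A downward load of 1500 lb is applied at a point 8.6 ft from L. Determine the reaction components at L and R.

L_x = 0, L_y = 222.8 lb, R_y = 1277 lb

Moments about L: R_y·10.1 − 1500·8.6 = 0 → R_y = 12900/10.1 = 1277.23 ≈ 1277 lb.
ΣF_y = 0: L_y + 1277.23 − 1500 = 0 → L_y = 222.8 lb.
ΣF_x = 0: no horizontal applied forces, so L_x = 0.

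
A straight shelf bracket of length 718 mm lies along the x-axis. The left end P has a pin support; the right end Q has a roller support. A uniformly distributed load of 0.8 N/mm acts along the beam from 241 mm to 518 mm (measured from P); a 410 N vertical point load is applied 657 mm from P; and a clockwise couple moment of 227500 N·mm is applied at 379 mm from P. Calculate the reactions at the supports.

Resultant of the distributed load: 0.8 × 277 = 221.6 N at 379.5 mm from P.
Moments about P: Q_y·718 − (0.8·277)·379.5 − 410·657 − 227500 = 0 → Q_y = 580967.2/718 = 809.147 ≈ 809.1 N.
ΣF_y = 0: P_y + 809.147 − 0.8·277 − 410 = 0 → P_y = -177.5 N.
ΣF_x = 0: no horizontal applied forces, so P_x = 0.

P_x = 0, P_y = -177.5 N, Q_y = 809.1 N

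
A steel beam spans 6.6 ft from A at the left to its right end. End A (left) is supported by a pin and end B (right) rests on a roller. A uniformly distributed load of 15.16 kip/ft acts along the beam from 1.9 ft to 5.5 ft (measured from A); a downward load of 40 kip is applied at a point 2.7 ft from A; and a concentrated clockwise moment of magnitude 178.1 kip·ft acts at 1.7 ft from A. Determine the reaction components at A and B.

Resultant of the distributed load: 15.16 × 3.6 = 54.576 kip at 3.7 ft from A.
Moments about A: B_y·6.6 − (15.16·3.6)·3.7 − 40·2.7 − 178.1 = 0 → B_y = 488.0312/6.6 = 73.9441 ≈ 73.94 kip.
ΣF_y = 0: A_y + 73.9441 − 15.16·3.6 − 40 = 0 → A_y = 20.63 kip.
ΣF_x = 0: no horizontal applied forces, so A_x = 0.

A_x = 0, A_y = 20.63 kip, B_y = 73.94 kip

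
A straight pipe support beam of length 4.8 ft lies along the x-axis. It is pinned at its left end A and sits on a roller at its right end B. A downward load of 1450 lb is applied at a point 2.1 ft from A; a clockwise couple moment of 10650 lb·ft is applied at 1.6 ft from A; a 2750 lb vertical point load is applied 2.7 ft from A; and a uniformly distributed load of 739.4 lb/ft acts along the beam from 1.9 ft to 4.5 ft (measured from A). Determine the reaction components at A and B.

Resultant of the distributed load: 739.4 × 2.6 = 1922.44 lb at 3.2 ft from A.
ΣM about A: B_y·4.8 − 1450·2.1 − 10650 − 2750·2.7 − (739.4·2.6)·3.2 = 0 → B_y = 27271.808/4.8 = 5681.63 ≈ 5682 lb.
ΣF_y = 0: A_y + 5681.63 − 1450 − 2750 − 739.4·2.6 = 0 → A_y = 440.8 lb.
ΣF_x = 0: no horizontal applied forces, so A_x = 0.

A_x = 0, A_y = 440.8 lb, B_y = 5682 lb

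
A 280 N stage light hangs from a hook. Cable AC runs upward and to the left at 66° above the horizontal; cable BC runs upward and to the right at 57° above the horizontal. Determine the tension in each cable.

ΣF_x = 0: −T_AC·cos66° + T_BC·cos57° = 0 → T_BC = 0.7468·T_AC.
ΣF_y = 0: T_AC·sin66° + T_BC·sin57° = 280.
Substitute: T_AC·(0.913545 + 0.7468·0.838671) = 280 → T_AC = 181.834 ≈ 181.8 N.
Then T_BC = 0.7468 × 181.834 = 135.8 N.

T_AC = 181.8 N, T_BC = 135.8 N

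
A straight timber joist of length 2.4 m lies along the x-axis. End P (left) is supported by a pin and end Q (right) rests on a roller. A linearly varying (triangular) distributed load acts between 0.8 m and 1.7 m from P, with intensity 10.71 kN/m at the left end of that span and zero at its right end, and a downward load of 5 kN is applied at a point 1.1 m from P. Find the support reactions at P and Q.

Resultant of the triangular load: ½ × 10.71 × 0.9 = 4.8195 kN, acting at 1.1 m from P (one-third of the span from the peak).
ΣM about P: Q_y·2.4 − (½·10.71·0.9)·1.1 − 5·1.1 = 0 → Q_y = 10.80145/2.4 = 4.5006 ≈ 4.501 kN.
ΣF_y = 0: P_y + 4.5006 − ½·10.71·0.9 − 5 = 0 → P_y = 5.319 kN.
ΣF_x = 0: no horizontal applied forces, so P_x = 0.

P_x = 0, P_y = 5.319 kN, Q_y = 4.501 kN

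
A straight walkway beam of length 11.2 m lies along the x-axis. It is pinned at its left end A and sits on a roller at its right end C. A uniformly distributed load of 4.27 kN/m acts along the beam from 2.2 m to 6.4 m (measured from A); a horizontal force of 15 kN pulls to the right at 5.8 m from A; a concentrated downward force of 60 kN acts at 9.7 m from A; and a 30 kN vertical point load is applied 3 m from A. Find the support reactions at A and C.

Resultant of the distributed load: 4.27 × 4.2 = 17.934 kN at 4.3 m from A.
Taking moments about A: C_y·11.2 − (4.27·4.2)·4.3 − 60·9.7 − 30·3 = 0 → C_y = 749.1162/11.2 = 66.8854 ≈ 66.89 kN.
ΣF_y = 0: A_y + 66.8854 − 4.27·4.2 − 60 − 30 = 0 → A_y = 41.05 kN.
ΣF_x = 0: A_x + 15 = 0 → A_x = -15.00 kN.

A_x = -15.00 kN, A_y = 41.05 kN, C_y = 66.89 kN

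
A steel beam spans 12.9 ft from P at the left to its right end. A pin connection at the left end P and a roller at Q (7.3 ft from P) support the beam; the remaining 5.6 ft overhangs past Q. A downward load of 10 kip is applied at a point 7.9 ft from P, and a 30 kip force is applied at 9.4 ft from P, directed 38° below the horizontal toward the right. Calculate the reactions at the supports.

ΣM about P: Q_y·7.3 − 10·7.9 − 30·sin38°·9.4 = 0 → Q_y = 252.617/7.3 = 34.6051 ≈ 34.61 kip.
ΣF_y = 0: P_y + 34.6051 − 10 − 30·sin38° = 0 → P_y = -6.135 kip.
ΣF_x = 0: P_x + 30·cos38° = 0 → P_x = -23.64 kip.

P_x = -23.64 kip, P_y = -6.135 kip, Q_y = 34.61 kip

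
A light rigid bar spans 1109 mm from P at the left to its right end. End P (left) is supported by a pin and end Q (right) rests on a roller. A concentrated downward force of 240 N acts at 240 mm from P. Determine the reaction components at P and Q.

P_x = 0, P_y = 188.1 N, Q_y = 51.94 N

Moments about P: Q_y·1109 − 240·240 = 0 → Q_y = 57600/1109 = 51.9387 ≈ 51.94 N.
ΣF_y = 0: P_y + 51.9387 − 240 = 0 → P_y = 188.1 N.
ΣF_x = 0: no horizontal applied forces, so P_x = 0.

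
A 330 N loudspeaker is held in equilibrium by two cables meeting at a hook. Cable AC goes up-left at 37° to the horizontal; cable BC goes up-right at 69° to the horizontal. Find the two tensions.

ΣF_x = 0: −T_AC·cos37° + T_BC·cos69° = 0 → T_BC = 2.22853·T_AC.
ΣF_y = 0: T_AC·sin37° + T_BC·sin69° = 330.
Substitute: T_AC·(0.601815 + 2.22853·0.93358) = 330 → T_AC = 123.028 ≈ 123.0 N.
Then T_BC = 2.22853 × 123.028 = 274.2 N.

T_AC = 123.0 N, T_BC = 274.2 N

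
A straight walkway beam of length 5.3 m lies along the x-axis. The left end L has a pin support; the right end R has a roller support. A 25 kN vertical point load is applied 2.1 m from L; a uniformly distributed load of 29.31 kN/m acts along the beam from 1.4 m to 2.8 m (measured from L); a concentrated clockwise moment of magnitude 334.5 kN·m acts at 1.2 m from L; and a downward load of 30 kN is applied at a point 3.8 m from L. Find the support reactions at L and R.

L_x = 0, L_y = -14.75 kN, R_y = 110.8 kN

Resultant of the distributed load: 29.31 × 1.4 = 41.034 kN at 2.1 m from L.
Taking moments about L: R_y·5.3 − 25·2.1 − (29.31·1.4)·2.1 − 334.5 − 30·3.8 = 0 → R_y = 587.1714/5.3 = 110.787 ≈ 110.8 kN.
ΣF_y = 0: L_y + 110.787 − 25 − 29.31·1.4 − 30 = 0 → L_y = -14.75 kN.
ΣF_x = 0: no horizontal applied forces, so L_x = 0.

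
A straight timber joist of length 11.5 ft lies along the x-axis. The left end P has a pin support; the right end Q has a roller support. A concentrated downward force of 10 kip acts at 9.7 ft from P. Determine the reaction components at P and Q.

Moments about P: Q_y·11.5 − 10·9.7 = 0 → Q_y = 97/11.5 = 8.43478 ≈ 8.435 kip.
ΣF_y = 0: P_y + 8.43478 − 10 = 0 → P_y = 1.565 kip.
ΣF_x = 0: no horizontal applied forces, so P_x = 0.

P_x = 0, P_y = 1.565 kip, Q_y = 8.435 kip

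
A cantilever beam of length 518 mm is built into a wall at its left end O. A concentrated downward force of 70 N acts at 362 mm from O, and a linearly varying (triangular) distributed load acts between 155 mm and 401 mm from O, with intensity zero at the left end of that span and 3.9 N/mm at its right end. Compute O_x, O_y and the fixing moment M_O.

O_x = 0, O_y = 549.7 N, M_O = 178400 N·mm

Resultant of the triangular load: ½ × 3.9 × 246 = 479.7 N, acting at 319 mm from O (one-third of the span from the peak).
ΣF_x = 0: O_x = 0.
ΣF_y = 0: O_y − 70 − ½·3.9·246 = 0 → O_y = 549.7 N.
ΣM about O: M_O − 70·362 − (½·3.9·246)·319 = 0 → M_O = 178400 N·mm.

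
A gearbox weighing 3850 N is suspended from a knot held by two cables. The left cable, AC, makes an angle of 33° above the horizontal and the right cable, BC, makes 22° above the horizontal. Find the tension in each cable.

ΣF_x = 0: −T_AC·cos33° + T_BC·cos22° = 0 → T_BC = 0.904535·T_AC.
ΣF_y = 0: T_AC·sin33° + T_BC·sin22° = 3850.
Substitute: T_AC·(0.544639 + 0.904535·0.374607) = 3850 → T_AC = 4357.75 ≈ 4358 N.
Then T_BC = 0.904535 × 4357.75 = 3942 N.

T_AC = 4358 N, T_BC = 3942 N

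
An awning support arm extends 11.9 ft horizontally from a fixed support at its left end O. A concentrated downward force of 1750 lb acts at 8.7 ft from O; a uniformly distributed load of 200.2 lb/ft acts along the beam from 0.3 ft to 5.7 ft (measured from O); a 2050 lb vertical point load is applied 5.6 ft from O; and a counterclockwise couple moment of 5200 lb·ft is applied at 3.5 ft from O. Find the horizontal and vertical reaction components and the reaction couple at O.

O_x = 0, O_y = 4881 lb, M_O = 24750 lb·ft

Resultant of the distributed load: 200.2 × 5.4 = 1081.08 lb at 3 ft from O.
ΣF_x = 0: O_x = 0.
ΣF_y = 0: O_y − 1750 − 200.2·5.4 − 2050 = 0 → O_y = 4881 lb.
ΣM about O: M_O − 1750·8.7 − (200.2·5.4)·3 − 2050·5.6 + 5200 = 0 → M_O = 24750 lb·ft.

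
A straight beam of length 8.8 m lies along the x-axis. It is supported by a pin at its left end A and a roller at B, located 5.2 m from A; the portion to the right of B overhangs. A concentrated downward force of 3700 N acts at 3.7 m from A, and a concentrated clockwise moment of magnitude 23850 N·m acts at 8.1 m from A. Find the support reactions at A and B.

A_x = 0, A_y = -3519 N, B_y = 7219 N

ΣM about A: B_y·5.2 − 3700·3.7 − 23850 = 0 → B_y = 37540/5.2 = 7219.23 ≈ 7219 N.
ΣF_y = 0: A_y + 7219.23 − 3700 = 0 → A_y = -3519 N.
ΣF_x = 0: no horizontal applied forces, so A_x = 0.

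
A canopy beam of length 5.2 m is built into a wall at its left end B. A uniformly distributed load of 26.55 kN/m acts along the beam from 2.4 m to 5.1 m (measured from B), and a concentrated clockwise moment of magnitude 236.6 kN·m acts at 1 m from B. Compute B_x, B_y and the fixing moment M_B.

B_x = 0, B_y = 71.68 kN, M_B = 505.4 kN·m

Resultant of the distributed load: 26.55 × 2.7 = 71.685 kN at 3.75 m from B.
ΣF_x = 0: B_x = 0.
ΣF_y = 0: B_y − 26.55·2.7 = 0 → B_y = 71.68 kN.
ΣM about B: M_B − (26.55·2.7)·3.75 − 236.6 = 0 → M_B = 505.4 kN·m.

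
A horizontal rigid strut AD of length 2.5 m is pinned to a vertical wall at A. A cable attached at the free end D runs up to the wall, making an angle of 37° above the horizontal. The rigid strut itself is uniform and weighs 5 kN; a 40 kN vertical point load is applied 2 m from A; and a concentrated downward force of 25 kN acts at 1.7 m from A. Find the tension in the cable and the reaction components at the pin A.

T = 85.57 kN, A_x = 68.34 kN, A_y = 18.50 kN

ΣM about A: T·sin37°·2.5 − 5·1.25 − 40·2 − 25·1.7 = 0 → T = 128.75/(2.5·0.601815) = 85.5745 ≈ 85.57 kN.
ΣF_x = 0: A_x − T·cos37° = 0 → A_x = 85.5745 × 0.798636 = 68.34 kN.
ΣF_y = 0: A_y + T·sin37° − 5 − 40 − 25 = 0 → A_y = 70 − 85.5745 × 0.601815 = 18.50 kN.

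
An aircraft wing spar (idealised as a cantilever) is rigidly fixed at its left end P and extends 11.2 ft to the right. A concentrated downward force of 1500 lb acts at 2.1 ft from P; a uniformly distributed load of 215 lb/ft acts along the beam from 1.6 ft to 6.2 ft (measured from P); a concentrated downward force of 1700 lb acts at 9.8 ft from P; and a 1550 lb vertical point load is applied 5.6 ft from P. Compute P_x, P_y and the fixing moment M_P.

Resultant of the distributed load: 215 × 4.6 = 989 lb at 3.9 ft from P.
ΣF_x = 0: P_x = 0.
ΣF_y = 0: P_y − 1500 − 215·4.6 − 1700 − 1550 = 0 → P_y = 5739 lb.
ΣM about P: M_P − 1500·2.1 − (215·4.6)·3.9 − 1700·9.8 − 1550·5.6 = 0 → M_P = 32350 lb·ft.

P_x = 0, P_y = 5739 lb, M_P = 32350 lb·ft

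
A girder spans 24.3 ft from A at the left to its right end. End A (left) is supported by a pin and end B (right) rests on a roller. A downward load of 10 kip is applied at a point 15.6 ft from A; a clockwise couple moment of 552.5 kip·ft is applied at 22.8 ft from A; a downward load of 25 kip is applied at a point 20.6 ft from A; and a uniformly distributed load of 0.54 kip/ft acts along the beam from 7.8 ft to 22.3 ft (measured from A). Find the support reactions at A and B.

Resultant of the distributed load: 0.54 × 14.5 = 7.83 kip at 15.05 ft from A.
Moments about A: B_y·24.3 − 10·15.6 − 552.5 − 25·20.6 − (0.54·14.5)·15.05 = 0 → B_y = 1341.3415/24.3 = 55.1992 ≈ 55.20 kip.
ΣF_y = 0: A_y + 55.1992 − 10 − 25 − 0.54·14.5 = 0 → A_y = -12.37 kip.
ΣF_x = 0: no horizontal applied forces, so A_x = 0.

A_x = 0, A_y = -12.37 kip, B_y = 55.20 kip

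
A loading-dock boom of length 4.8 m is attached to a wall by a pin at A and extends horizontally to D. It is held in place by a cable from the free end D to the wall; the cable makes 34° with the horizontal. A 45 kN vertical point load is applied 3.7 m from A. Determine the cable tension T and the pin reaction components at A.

ΣM about A: T·sin34°·4.8 − 45·3.7 = 0 → T = 166.5/(4.8·0.559193) = 62.0314 ≈ 62.03 kN.
ΣF_x = 0: A_x − T·cos34° = 0 → A_x = 62.0314 × 0.829038 = 51.43 kN.
ΣF_y = 0: A_y + T·sin34° − 45 = 0 → A_y = 45 − 62.0314 × 0.559193 = 10.31 kN.

T = 62.03 kN, A_x = 51.43 kN, A_y = 10.31 kN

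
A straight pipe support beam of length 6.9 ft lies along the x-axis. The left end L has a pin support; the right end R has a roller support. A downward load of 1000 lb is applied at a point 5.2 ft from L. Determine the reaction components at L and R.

ΣM about L: R_y·6.9 − 1000·5.2 = 0 → R_y = 5200/6.9 = 753.623 ≈ 753.6 lb.
ΣF_y = 0: L_y + 753.623 − 1000 = 0 → L_y = 246.4 lb.
ΣF_x = 0: no horizontal applied forces, so L_x = 0.

L_x = 0, L_y = 246.4 lb, R_y = 753.6 lb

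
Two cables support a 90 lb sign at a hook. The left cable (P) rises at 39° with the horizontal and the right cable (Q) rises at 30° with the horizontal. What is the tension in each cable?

ΣF_x = 0: −T_P·cos39° + T_Q·cos30° = 0 → T_Q = 0.897371·T_P.
ΣF_y = 0: T_P·sin39° + T_Q·sin30° = 90.
Substitute: T_P·(0.62932 + 0.897371·0.5) = 90 → T_P = 83.4875 ≈ 83.49 lb.
Then T_Q = 0.897371 × 83.4875 = 74.92 lb.

T_P = 83.49 lb, T_Q = 74.92 lb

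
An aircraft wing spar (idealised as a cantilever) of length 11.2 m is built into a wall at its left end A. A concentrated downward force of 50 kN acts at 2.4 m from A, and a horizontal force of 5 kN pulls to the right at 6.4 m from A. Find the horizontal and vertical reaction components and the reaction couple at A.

A_x = -5.000 kN, A_y = 50.00 kN, M_A = 120.0 kN·m

ΣF_x = 0: A_x + 5 = 0 → A_x = -5.000 kN.
ΣF_y = 0: A_y − 50 = 0 → A_y = 50.00 kN.
ΣM about A: M_A − 50·2.4 = 0 → M_A = 120.0 kN·m.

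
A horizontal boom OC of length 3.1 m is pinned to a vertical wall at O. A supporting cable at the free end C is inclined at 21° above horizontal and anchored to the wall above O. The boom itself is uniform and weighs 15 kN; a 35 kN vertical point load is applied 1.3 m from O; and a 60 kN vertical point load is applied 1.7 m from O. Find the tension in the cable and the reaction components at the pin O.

T = 153.7 kN, O_x = 143.5 kN, O_y = 54.92 kN

ΣM about O: T·sin21°·3.1 − 15·1.55 − 35·1.3 − 60·1.7 = 0 → T = 170.75/(3.1·0.358368) = 153.699 ≈ 153.7 kN.
ΣF_x = 0: O_x − T·cos21° = 0 → O_x = 153.699 × 0.93358 = 143.5 kN.
ΣF_y = 0: O_y + T·sin21° − 15 − 35 − 60 = 0 → O_y = 110 − 153.699 × 0.358368 = 54.92 kN.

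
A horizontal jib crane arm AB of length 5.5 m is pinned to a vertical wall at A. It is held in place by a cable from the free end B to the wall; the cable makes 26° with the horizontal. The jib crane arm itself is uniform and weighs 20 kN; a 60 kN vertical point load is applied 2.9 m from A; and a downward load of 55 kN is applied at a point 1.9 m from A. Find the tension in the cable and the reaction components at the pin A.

ΣM about A: T·sin26°·5.5 − 20·2.75 − 60·2.9 − 55·1.9 = 0 → T = 333.5/(5.5·0.438371) = 138.322 ≈ 138.3 kN.
ΣF_x = 0: A_x − T·cos26° = 0 → A_x = 138.322 × 0.898794 = 124.3 kN.
ΣF_y = 0: A_y + T·sin26° − 20 − 60 − 55 = 0 → A_y = 135 − 138.322 × 0.438371 = 74.36 kN.

T = 138.3 kN, A_x = 124.3 kN, A_y = 74.36 kN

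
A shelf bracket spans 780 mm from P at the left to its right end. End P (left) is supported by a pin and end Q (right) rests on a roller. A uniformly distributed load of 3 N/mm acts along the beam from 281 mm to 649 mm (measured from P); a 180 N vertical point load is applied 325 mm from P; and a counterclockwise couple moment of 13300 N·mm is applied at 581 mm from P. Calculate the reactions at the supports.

P_x = 0, P_y = 567.9 N, Q_y = 716.1 N

Resultant of the distributed load: 3 × 368 = 1104 N at 465 mm from P.
Taking moments about P: Q_y·780 − (3·368)·465 − 180·325 + 13300 = 0 → Q_y = 558560/780 = 716.103 ≈ 716.1 N.
ΣF_y = 0: P_y + 716.103 − 3·368 − 180 = 0 → P_y = 567.9 N.
ΣF_x = 0: no horizontal applied forces, so P_x = 0.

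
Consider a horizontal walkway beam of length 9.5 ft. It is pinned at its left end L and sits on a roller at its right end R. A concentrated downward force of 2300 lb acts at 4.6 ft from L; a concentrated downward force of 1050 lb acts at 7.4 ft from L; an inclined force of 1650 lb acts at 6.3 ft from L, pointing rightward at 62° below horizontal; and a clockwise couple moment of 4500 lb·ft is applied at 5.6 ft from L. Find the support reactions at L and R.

Taking moments about L: R_y·9.5 − 2300·4.6 − 1050·7.4 − 1650·sin62°·6.3 − 4500 = 0 → R_y = 32028.2/9.5 = 3371.39 ≈ 3371 lb.
ΣF_y = 0: L_y + 3371.39 − 2300 − 1050 − 1650·sin62° = 0 → L_y = 1435 lb.
ΣF_x = 0: L_x + 1650·cos62° = 0 → L_x = -774.6 lb.

L_x = -774.6 lb, L_y = 1435 lb, R_y = 3371 lb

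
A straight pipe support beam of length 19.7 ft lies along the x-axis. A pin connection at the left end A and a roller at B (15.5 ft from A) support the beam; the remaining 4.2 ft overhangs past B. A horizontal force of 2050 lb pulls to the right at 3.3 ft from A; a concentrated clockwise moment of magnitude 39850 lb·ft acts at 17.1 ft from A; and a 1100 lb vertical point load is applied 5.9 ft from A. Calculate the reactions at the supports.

A_x = -2050 lb, A_y = -1890 lb, B_y = 2990 lb

Moments about A: B_y·15.5 − 39850 − 1100·5.9 = 0 → B_y = 46340/15.5 = 2989.68 ≈ 2990 lb.
ΣF_y = 0: A_y + 2989.68 − 1100 = 0 → A_y = -1890 lb.
ΣF_x = 0: A_x + 2050 = 0 → A_x = -2050 lb.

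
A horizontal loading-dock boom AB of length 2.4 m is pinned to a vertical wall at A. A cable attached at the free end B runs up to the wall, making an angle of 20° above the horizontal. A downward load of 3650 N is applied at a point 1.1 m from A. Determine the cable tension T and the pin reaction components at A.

T = 4891 N, A_x = 4596 N, A_y = 1977 N

ΣM about A: T·sin20°·2.4 − 3650·1.1 = 0 → T = 4015/(2.4·0.34202) = 4891.28 ≈ 4891 N.
ΣF_x = 0: A_x − T·cos20° = 0 → A_x = 4891.28 × 0.939693 = 4596 N.
ΣF_y = 0: A_y + T·sin20° − 3650 = 0 → A_y = 3650 − 4891.28 × 0.34202 = 1977 N.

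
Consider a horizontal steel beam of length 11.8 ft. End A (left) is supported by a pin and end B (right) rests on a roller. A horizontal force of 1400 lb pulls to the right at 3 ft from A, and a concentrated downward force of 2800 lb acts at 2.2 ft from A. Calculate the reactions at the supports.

A_x = -1400 lb, A_y = 2278 lb, B_y = 522.0 lb

ΣM about A: B_y·11.8 − 2800·2.2 = 0 → B_y = 6160/11.8 = 522.034 ≈ 522.0 lb.
ΣF_y = 0: A_y + 522.034 − 2800 = 0 → A_y = 2278 lb.
ΣF_x = 0: A_x + 1400 = 0 → A_x = -1400 lb.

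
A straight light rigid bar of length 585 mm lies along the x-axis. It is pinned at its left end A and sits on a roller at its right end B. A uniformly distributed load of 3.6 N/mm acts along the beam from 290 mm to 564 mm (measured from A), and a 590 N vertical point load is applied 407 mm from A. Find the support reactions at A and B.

A_x = 0, A_y = 445.9 N, B_y = 1130 N

Resultant of the distributed load: 3.6 × 274 = 986.4 N at 427 mm from A.
Moments about A: B_y·585 − (3.6·274)·427 − 590·407 = 0 → B_y = 661322.8/585 = 1130.47 ≈ 1130 N.
ΣF_y = 0: A_y + 1130.47 − 3.6·274 − 590 = 0 → A_y = 445.9 N.
ΣF_x = 0: no horizontal applied forces, so A_x = 0.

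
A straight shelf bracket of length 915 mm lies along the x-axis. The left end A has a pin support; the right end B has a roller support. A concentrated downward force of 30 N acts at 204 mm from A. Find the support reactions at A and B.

Taking moments about A: B_y·915 − 30·204 = 0 → B_y = 6120/915 = 6.68852 ≈ 6.689 N.
ΣF_y = 0: A_y + 6.68852 − 30 = 0 → A_y = 23.31 N.
ΣF_x = 0: no horizontal applied forces, so A_x = 0.

A_x = 0, A_y = 23.31 N, B_y = 6.689 N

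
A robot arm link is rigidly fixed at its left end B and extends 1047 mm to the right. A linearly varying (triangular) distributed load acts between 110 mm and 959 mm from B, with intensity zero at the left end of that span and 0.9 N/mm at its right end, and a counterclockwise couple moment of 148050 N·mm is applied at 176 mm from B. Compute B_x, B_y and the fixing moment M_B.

B_x = 0, B_y = 382.1 N, M_B = 110200 N·mm

Resultant of the triangular load: ½ × 0.9 × 849 = 382.05 N, acting at 676 mm from B (one-third of the span from the peak).
ΣF_x = 0: B_x = 0.
ΣF_y = 0: B_y − ½·0.9·849 = 0 → B_y = 382.1 N.
ΣM about B: M_B − (½·0.9·849)·676 + 148050 = 0 → M_B = 110200 N·mm.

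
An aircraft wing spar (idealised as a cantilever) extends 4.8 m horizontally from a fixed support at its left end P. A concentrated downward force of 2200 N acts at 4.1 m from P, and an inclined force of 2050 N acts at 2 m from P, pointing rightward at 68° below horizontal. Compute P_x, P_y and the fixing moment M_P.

P_x = -767.9 N, P_y = 4101 N, M_P = 12820 N·m

ΣF_x = 0: P_x + 2050·cos68° = 0 → P_x = -767.9 N.
ΣF_y = 0: P_y − 2200 − 2050·sin68° = 0 → P_y = 4101 N.
ΣM about P: M_P − 2200·4.1 − 2050·sin68°·2 = 0 → M_P = 12820 N·m.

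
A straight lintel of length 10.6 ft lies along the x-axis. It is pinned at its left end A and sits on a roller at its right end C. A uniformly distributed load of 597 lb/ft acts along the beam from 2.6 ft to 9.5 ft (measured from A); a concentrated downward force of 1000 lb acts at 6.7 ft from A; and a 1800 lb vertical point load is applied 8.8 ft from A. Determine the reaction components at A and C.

A_x = 0, A_y = 2442 lb, C_y = 4478 lb

Resultant of the distributed load: 597 × 6.9 = 4119.3 lb at 6.05 ft from A.
ΣM about A: C_y·10.6 − (597·6.9)·6.05 − 1000·6.7 − 1800·8.8 = 0 → C_y = 47461.765/10.6 = 4477.53 ≈ 4478 lb.
ΣF_y = 0: A_y + 4477.53 − 597·6.9 − 1000 − 1800 = 0 → A_y = 2442 lb.
ΣF_x = 0: no horizontal applied forces, so A_x = 0.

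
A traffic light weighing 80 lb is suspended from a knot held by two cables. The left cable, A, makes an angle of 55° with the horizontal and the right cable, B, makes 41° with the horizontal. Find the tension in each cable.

T_A = 60.71 lb, T_B = 46.14 lb

ΣF_x = 0: −T_A·cos55° + T_B·cos41° = 0 → T_B = 0.759996·T_A.
ΣF_y = 0: T_A·sin55° + T_B·sin41° = 80.
Substitute: T_A·(0.819152 + 0.759996·0.656059) = 80 → T_A = 60.7093 ≈ 60.71 lb.
Then T_B = 0.759996 × 60.7093 = 46.14 lb.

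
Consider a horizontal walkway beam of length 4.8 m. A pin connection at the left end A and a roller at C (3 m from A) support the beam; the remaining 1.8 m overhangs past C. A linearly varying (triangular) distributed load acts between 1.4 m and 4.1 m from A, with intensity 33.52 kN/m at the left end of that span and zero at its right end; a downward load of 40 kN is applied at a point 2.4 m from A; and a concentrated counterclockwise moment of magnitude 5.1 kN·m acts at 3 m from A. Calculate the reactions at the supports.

Resultant of the triangular load: ½ × 33.52 × 2.7 = 45.252 kN, acting at 2.3 m from A (one-third of the span from the peak).
Moments about A: C_y·3 − (½·33.52·2.7)·2.3 − 40·2.4 + 5.1 = 0 → C_y = 194.9796/3 = 64.9932 ≈ 64.99 kN.
ΣF_y = 0: A_y + 64.9932 − ½·33.52·2.7 − 40 = 0 → A_y = 20.26 kN.
ΣF_x = 0: no horizontal applied forces, so A_x = 0.

A_x = 0, A_y = 20.26 kN, C_y = 64.99 kN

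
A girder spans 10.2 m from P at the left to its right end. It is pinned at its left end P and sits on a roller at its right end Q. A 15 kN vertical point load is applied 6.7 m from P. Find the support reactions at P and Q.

P_x = 0, P_y = 5.147 kN, Q_y = 9.853 kN

ΣM about P: Q_y·10.2 − 15·6.7 = 0 → Q_y = 100.5/10.2 = 9.85294 ≈ 9.853 kN.
ΣF_y = 0: P_y + 9.85294 − 15 = 0 → P_y = 5.147 kN.
ΣF_x = 0: no horizontal applied forces, so P_x = 0.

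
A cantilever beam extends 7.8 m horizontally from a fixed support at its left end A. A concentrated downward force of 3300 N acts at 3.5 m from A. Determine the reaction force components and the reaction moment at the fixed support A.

ΣF_x = 0: A_x = 0.
ΣF_y = 0: A_y − 3300 = 0 → A_y = 3300 N.
ΣM about A: M_A − 3300·3.5 = 0 → M_A = 11550 N·m.

A_x = 0, A_y = 3300 N, M_A = 11550 N·m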